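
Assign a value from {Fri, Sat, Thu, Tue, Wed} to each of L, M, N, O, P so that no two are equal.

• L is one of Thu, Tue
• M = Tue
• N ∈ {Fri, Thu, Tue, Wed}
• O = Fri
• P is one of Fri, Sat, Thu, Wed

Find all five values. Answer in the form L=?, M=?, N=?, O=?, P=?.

L=Thu, M=Tue, N=Wed, O=Fri, P=Sat

M has just one choice, so M = Tue. Strike Tue from L, N.
O has just one choice, so O = Fri. Eliminate Fri elsewhere: N, P.
L has just one choice, so L = Thu. Remove Thu from N, P.
N has just one choice, so N = Wed. Eliminate Wed elsewhere: P.
P must be Sat (only option left).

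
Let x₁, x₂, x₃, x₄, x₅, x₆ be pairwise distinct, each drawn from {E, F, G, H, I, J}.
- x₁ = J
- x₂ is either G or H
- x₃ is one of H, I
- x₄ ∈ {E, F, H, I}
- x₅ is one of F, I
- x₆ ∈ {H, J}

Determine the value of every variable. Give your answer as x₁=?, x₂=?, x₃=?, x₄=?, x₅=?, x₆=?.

x₁=J, x₂=G, x₃=I, x₄=E, x₅=F, x₆=H

x₁ must be J (only option left). Eliminate J elsewhere: x₆.
That leaves x₆ = H. Strike H from x₂, x₃, x₄.
x₂ has just one choice, so x₂ = G.
x₃'s domain is down to {I}, so x₃ = I. Strike I from x₄, x₅.
x₅ must be F (only option left). So x₄ can't be F.
x₄ has just one choice, so x₄ = E.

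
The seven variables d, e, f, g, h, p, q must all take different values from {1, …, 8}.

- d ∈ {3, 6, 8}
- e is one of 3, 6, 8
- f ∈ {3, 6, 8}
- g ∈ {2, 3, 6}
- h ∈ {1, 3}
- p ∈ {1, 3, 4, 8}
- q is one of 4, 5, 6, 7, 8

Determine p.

The 3 variables d, e, f are confined to {3, 6, 8}, which locks those values in; drop them from g, h, p, q.
g must be 2 (only option left).
h's domain is down to {1}, so h = 1. Eliminate 1 elsewhere: p.
So p = 4.

4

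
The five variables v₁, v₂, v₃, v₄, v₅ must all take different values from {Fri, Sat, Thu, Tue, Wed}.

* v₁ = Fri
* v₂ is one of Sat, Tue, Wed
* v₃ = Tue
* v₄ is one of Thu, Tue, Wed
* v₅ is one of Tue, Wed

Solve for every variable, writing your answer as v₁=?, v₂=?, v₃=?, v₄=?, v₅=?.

v₁=Fri, v₂=Sat, v₃=Tue, v₄=Thu, v₅=Wed

v₁ must be Fri (only option left).
v₃ must be Tue (only option left). Remove Tue from v₂, v₄, v₅.
That leaves v₅ = Wed. Strike Wed from v₂, v₄.
That leaves v₂ = Sat.
That leaves v₄ = Thu.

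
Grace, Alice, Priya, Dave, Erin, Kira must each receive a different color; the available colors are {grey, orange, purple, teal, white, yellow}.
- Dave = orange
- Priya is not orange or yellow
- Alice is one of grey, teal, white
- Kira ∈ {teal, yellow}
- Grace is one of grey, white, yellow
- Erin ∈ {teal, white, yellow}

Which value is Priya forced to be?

purple

Dave has just one choice, so Dave = orange.
The 5 still-open variables draw from only 5 values {grey, purple, teal, white, yellow}, so each is used; only Priya can be purple, hence Priya = purple.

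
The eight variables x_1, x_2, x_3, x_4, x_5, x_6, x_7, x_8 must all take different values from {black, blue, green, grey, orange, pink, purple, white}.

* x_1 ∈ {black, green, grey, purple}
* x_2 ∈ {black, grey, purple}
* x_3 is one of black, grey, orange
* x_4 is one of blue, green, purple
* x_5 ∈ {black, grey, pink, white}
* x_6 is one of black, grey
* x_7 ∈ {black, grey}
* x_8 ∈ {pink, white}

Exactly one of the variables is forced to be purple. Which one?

The 8 variables draw from only 8 values {black, blue, green, grey, orange, pink, purple, white}, so each is used; only x_4 can be blue, hence x_4 = blue.
The 7 still-open variables draw from only 7 values {black, green, grey, orange, pink, purple, white}, so each is used; only x_1 can be green, hence x_1 = green.
The 6 still-open variables draw from only 6 values {black, grey, orange, pink, purple, white}, so each is used; only x_3 can be orange, hence x_3 = orange.
Among the 5 still-open variables, purple fits only x_2 (and all 5 values in {black, grey, pink, purple, white} must be used), so x_2 = purple.

x_2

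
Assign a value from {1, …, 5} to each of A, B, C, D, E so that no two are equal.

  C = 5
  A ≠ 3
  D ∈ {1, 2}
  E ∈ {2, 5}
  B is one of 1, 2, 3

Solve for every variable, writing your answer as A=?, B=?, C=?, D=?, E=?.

A=4, B=3, C=5, D=1, E=2

C has just one choice, so C = 5. Remove 5 from A, E.
That leaves E = 2. Strike 2 from A, B, D.
D has just one choice, so D = 1. Strike 1 from A, B.
That leaves A = 4.
B has just one choice, so B = 3.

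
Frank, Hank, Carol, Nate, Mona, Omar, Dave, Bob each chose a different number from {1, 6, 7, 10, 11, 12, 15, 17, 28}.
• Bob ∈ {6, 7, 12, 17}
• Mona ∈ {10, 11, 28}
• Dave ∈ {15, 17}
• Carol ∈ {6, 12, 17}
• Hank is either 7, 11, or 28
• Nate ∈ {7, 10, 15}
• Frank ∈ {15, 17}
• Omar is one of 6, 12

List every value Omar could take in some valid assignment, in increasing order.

6, 12

Frank and Dave between them cover only {15, 17} — a naked pair. Remove those values from Carol, Nate, Bob.
Carol and Omar share exactly the 2 values {6, 12}; by pigeonhole those values go to them, so strike 6, 12 from Bob.
That leaves Bob = 7. Remove 7 from Hank, Nate.
That leaves Nate = 10. Strike 10 from Mona.
No further eliminations apply; Omar can still be any of 6, 12.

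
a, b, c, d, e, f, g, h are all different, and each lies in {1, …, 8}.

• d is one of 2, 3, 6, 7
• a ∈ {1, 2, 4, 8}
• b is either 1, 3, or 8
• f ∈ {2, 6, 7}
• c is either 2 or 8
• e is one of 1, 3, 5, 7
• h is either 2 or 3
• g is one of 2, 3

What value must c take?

The 8 variables together cover exactly {1, 2, 3, 4, 5, 6, 7, 8} — 8 values for 8 variables — and 4 appears only in a's list, so a = 4.
Among the 7 still-open variables, 5 fits only e (and all 7 values in {1, 2, 3, 5, 6, 7, 8} must be used), so e = 5.
The 6 still-open variables draw from only 6 values {1, 2, 3, 6, 7, 8}, so each is used; only b can be 1, hence b = 1.
Among the 5 still-open variables, 8 fits only c (and all 5 values in {2, 3, 6, 7, 8} must be used), so c = 8.

8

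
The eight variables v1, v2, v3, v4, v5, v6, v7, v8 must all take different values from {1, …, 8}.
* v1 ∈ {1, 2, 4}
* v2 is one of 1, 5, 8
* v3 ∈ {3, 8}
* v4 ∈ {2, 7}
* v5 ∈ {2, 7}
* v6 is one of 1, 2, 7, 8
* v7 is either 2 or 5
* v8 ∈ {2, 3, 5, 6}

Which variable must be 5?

v7

The 8 variables together cover exactly {1, 2, 3, 4, 5, 6, 7, 8} — 8 values for 8 variables — and 4 appears only in v1's list, so v1 = 4.
The 7 still-open variables draw from only 7 values {1, 2, 3, 5, 6, 7, 8}, so each is used; only v8 can be 6, hence v8 = 6.
Among the 6 still-open variables, 3 fits only v3 (and all 6 values in {1, 2, 3, 5, 7, 8} must be used), so v3 = 3.
v4 and v5 between them cover only {2, 7} — a naked pair. Remove those values from v6, v7.
So 5 goes to v7.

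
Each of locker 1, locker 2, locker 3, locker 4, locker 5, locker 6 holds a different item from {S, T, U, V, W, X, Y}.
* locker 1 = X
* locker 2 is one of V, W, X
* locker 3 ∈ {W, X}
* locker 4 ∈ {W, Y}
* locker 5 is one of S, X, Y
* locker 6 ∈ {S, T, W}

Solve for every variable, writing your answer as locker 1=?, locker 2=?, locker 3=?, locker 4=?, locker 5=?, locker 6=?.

locker 1 must be X (only option left). Remove X from locker 2, locker 3, locker 5.
That leaves locker 3 = W. Strike W from locker 2, locker 4, locker 6.
That leaves locker 4 = Y. Eliminate Y elsewhere: locker 5.
locker 5 must be S (only option left). Eliminate S elsewhere: locker 6.
locker 6 must be T (only option left).
locker 2 has just one choice, so locker 2 = V.

locker 1=X, locker 2=V, locker 3=W, locker 4=Y, locker 5=S, locker 6=T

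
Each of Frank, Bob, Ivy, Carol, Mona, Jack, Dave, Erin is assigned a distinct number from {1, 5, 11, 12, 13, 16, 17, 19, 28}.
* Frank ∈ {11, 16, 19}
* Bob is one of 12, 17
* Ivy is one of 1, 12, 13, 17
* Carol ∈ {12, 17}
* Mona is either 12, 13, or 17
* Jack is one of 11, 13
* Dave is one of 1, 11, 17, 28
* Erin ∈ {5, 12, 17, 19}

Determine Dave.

The 2 variables Bob and Carol are confined to {12, 17}, which locks those values in; drop them from Ivy, Mona, Dave, Erin.
That leaves Mona = 13. Strike 13 from Ivy, Jack.
Jack has just one choice, so Jack = 11. Eliminate 11 elsewhere: Frank, Dave.
Ivy has just one choice, so Ivy = 1. Strike 1 from Dave.
So Dave = 28.

28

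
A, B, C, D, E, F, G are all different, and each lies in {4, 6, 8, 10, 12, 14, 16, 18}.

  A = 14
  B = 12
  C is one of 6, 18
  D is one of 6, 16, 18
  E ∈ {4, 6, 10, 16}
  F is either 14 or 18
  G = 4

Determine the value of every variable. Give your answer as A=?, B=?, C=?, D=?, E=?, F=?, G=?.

A=14, B=12, C=6, D=16, E=10, F=18, G=4

A must be 14 (only option left). Strike 14 from F.
B must be 12 (only option left).
F must be 18 (only option left). Remove 18 from C, D.
G must be 4 (only option left). So E can't be 4.
C must be 6 (only option left). So D, E can't be 6.
D has just one choice, so D = 16. Eliminate 16 elsewhere: E.
That leaves E = 10.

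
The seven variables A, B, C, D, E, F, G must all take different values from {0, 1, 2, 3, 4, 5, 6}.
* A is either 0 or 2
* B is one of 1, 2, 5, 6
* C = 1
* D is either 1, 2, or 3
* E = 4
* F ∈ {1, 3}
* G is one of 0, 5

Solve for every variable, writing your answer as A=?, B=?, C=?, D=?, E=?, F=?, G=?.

C's domain is down to {1}, so C = 1. Remove 1 from B, D, F.
E has just one choice, so E = 4.
That leaves F = 3. Eliminate 3 elsewhere: D.
D has just one choice, so D = 2. Eliminate 2 elsewhere: A, B.
That leaves A = 0. Eliminate 0 elsewhere: G.
G must be 5 (only option left). Eliminate 5 elsewhere: B.
B has just one choice, so B = 6.

A=0, B=6, C=1, D=2, E=4, F=3, G=5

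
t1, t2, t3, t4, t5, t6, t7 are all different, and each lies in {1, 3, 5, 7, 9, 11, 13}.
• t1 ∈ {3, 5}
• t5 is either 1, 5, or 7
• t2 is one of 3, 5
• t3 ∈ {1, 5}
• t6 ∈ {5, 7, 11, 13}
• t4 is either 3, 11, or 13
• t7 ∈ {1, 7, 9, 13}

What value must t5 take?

7

The 7 variables draw from only 7 values {1, 3, 5, 7, 9, 11, 13}, so each is used; only t7 can be 9, hence t7 = 9.
t1 and t2 share exactly the 2 values {3, 5}; by pigeonhole those values go to them, so strike 3, 5 from t3, t4, t5, t6.
That leaves t3 = 1. So t5 can't be 1.
So t5 = 7.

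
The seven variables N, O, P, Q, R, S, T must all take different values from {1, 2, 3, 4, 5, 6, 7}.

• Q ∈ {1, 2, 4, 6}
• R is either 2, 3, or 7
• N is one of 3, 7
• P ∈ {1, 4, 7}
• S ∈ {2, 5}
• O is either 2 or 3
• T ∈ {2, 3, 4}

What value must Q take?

The 7 variables together cover exactly {1, 2, 3, 4, 5, 6, 7} — 7 values for 7 variables — and 5 appears only in S's list, so S = 5.
The 6 still-open variables together cover exactly {1, 2, 3, 4, 6, 7} — 6 values for 6 variables — and 6 appears only in Q's list, so Q = 6.

6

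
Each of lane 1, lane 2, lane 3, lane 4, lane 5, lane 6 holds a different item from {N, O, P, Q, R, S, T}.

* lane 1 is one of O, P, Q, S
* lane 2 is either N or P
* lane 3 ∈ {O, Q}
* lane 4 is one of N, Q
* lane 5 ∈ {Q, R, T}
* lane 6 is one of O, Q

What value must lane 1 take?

S

lane 3 and lane 6 share exactly the 2 values {O, Q}; by pigeonhole those values go to them, so strike O, Q from lane 1, lane 4, lane 5.
That leaves lane 4 = N. Eliminate N elsewhere: lane 2.
lane 2's domain is down to {P}, so lane 2 = P. Remove P from lane 1.
So lane 1 = S.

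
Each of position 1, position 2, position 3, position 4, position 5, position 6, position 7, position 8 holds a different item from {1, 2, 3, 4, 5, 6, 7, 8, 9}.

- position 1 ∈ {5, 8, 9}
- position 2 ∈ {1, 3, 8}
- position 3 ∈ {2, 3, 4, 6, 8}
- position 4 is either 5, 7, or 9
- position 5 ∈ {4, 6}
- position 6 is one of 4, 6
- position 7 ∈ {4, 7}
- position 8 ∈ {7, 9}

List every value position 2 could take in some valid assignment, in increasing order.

1, 3

The 2 variables position 5 and position 6 are confined to {4, 6}, which locks those values in; drop them from position 3, position 7.
position 7 must be 7 (only option left). Eliminate 7 elsewhere: position 4, position 8.
That leaves position 8 = 9. So position 1, position 4 can't be 9.
position 4 has just one choice, so position 4 = 5. Strike 5 from position 1.
position 1 must be 8 (only option left). So position 2, position 3 can't be 8.
No further eliminations apply; position 2 can still be any of 1, 3.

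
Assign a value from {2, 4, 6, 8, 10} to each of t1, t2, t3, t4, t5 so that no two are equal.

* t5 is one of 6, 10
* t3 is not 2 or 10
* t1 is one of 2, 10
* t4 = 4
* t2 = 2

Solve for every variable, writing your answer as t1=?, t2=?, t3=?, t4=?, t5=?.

t2 must be 2 (only option left). Remove 2 from t1.
t4's domain is down to {4}, so t4 = 4. So t3 can't be 4.
t1 has just one choice, so t1 = 10. So t5 can't be 10.
t5 has just one choice, so t5 = 6. So t3 can't be 6.
That leaves t3 = 8.

t1=10, t2=2, t3=8, t4=4, t5=6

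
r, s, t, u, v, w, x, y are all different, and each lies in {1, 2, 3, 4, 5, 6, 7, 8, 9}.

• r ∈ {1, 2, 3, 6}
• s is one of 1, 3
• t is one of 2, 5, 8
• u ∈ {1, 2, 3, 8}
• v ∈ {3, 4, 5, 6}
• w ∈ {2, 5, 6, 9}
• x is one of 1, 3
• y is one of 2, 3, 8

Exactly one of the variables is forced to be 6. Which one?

r

The 8 variables together cover exactly {1, 2, 3, 4, 5, 6, 8, 9} — 8 values for 8 variables — and 4 appears only in v's list, so v = 4.
The 7 still-open variables draw from only 7 values {1, 2, 3, 5, 6, 8, 9}, so each is used; only w can be 9, hence w = 9.
The 6 still-open variables draw from only 6 values {1, 2, 3, 5, 6, 8}, so each is used; only t can be 5, hence t = 5.
The 5 still-open variables draw from only 5 values {1, 2, 3, 6, 8}, so each is used; only r can be 6, hence r = 6.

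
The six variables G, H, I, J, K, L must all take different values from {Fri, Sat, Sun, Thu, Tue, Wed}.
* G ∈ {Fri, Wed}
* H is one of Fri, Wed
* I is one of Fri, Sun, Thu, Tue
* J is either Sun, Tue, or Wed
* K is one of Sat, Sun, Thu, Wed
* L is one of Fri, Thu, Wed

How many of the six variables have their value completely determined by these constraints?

2

Among the 6 variables, Sat fits only K (and all 6 values in {Fri, Sat, Sun, Thu, Tue, Wed} must be used), so K = Sat.
The 2 variables G and H are confined to {Fri, Wed}, which locks those values in; drop them from I, J, L.
L's domain is down to {Thu}, so L = Thu. Remove Thu from I.
Determined: K=Sat, L=Thu. The other variables each still have more than one consistent value. That makes 2.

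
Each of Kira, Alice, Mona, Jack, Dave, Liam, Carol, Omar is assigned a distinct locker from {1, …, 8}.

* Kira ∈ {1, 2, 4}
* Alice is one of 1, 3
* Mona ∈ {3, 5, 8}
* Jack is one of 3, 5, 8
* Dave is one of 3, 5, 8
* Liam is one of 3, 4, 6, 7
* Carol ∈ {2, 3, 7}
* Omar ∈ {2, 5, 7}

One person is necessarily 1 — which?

Alice

The 8 variables together cover exactly {1, 2, 3, 4, 5, 6, 7, 8} — 8 values for 8 variables — and 6 appears only in Liam's list, so Liam = 6.
The 7 still-open variables draw from only 7 values {1, 2, 3, 4, 5, 7, 8}, so each is used; only Kira can be 4, hence Kira = 4.
Among the 6 still-open variables, 1 fits only Alice (and all 6 values in {1, 2, 3, 5, 7, 8} must be used), so Alice = 1.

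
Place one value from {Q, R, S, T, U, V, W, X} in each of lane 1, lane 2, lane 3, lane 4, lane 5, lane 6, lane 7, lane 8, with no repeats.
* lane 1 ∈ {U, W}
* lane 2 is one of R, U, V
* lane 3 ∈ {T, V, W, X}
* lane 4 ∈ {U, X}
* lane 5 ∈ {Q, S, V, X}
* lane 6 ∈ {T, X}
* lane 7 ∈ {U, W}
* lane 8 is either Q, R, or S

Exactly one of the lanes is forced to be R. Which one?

lane 2

lane 1 and lane 7 between them cover only {U, W} — a naked pair. Remove those values from lane 2, lane 3, lane 4.
That leaves lane 4 = X. Eliminate X elsewhere: lane 3, lane 5, lane 6.
That leaves lane 6 = T. Strike T from lane 3.
lane 3's domain is down to {V}, so lane 3 = V. Strike V from lane 2, lane 5.
So R goes to lane 2.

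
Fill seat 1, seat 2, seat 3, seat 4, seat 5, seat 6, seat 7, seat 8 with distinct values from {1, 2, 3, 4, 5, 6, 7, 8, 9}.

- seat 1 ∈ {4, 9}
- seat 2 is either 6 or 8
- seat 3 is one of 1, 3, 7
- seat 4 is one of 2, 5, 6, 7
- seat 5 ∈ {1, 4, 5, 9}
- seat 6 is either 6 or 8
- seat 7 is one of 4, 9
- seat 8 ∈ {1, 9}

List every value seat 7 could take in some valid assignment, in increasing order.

4, 9

The 2 variables seat 1 and seat 7 are confined to {4, 9}, which locks those values in; drop them from seat 5, seat 8.
seat 8's domain is down to {1}, so seat 8 = 1. Remove 1 from seat 3, seat 5.
seat 5 has just one choice, so seat 5 = 5. Remove 5 from seat 4.
seat 2 and seat 6 share exactly the 2 values {6, 8}; by pigeonhole those values go to them, so strike 6, 8 from seat 4.
No further eliminations apply; seat 7 can still be any of 4, 9.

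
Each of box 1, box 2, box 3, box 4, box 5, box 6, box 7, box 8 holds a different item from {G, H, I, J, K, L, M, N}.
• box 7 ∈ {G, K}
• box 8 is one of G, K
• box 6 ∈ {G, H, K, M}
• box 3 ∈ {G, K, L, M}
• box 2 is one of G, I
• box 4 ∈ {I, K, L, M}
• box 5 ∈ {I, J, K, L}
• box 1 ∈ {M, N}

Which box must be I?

box 2

The 8 variables draw from only 8 values {G, H, I, J, K, L, M, N}, so each is used; only box 6 can be H, hence box 6 = H.
Among the 7 still-open variables, J fits only box 5 (and all 7 values in {G, I, J, K, L, M, N} must be used), so box 5 = J.
The 6 still-open variables together cover exactly {G, I, K, L, M, N} — 6 values for 6 variables — and N appears only in box 1's list, so box 1 = N.
box 7 and box 8 share exactly the 2 values {G, K}; by pigeonhole those values go to them, so strike G, K from box 2, box 3, box 4.
So I goes to box 2.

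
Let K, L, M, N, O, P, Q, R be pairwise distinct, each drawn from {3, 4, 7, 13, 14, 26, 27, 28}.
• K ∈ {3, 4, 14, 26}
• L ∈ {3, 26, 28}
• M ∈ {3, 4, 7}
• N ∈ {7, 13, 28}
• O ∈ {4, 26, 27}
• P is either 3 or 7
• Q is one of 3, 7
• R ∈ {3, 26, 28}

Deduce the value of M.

Among the 8 variables, 13 fits only N (and all 8 values in {3, 4, 7, 13, 14, 26, 27, 28} must be used), so N = 13.
The 7 still-open variables together cover exactly {3, 4, 7, 14, 26, 27, 28} — 7 values for 7 variables — and 14 appears only in K's list, so K = 14.
The 6 still-open variables together cover exactly {3, 4, 7, 26, 27, 28} — 6 values for 6 variables — and 27 appears only in O's list, so O = 27.
Among the 5 still-open variables, 4 fits only M (and all 5 values in {3, 4, 7, 26, 28} must be used), so M = 4.

4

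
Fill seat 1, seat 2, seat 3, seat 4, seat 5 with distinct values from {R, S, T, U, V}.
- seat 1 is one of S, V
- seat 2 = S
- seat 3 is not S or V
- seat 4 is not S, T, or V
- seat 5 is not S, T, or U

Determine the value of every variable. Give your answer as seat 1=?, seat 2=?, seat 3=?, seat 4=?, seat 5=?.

seat 1=V, seat 2=S, seat 3=T, seat 4=U, seat 5=R

seat 2's domain is down to {S}, so seat 2 = S. Eliminate S elsewhere: seat 1.
seat 1's domain is down to {V}, so seat 1 = V. Strike V from seat 5.
seat 5 must be R (only option left). So seat 3, seat 4 can't be R.
seat 4 must be U (only option left). So seat 3 can't be U.
That leaves seat 3 = T.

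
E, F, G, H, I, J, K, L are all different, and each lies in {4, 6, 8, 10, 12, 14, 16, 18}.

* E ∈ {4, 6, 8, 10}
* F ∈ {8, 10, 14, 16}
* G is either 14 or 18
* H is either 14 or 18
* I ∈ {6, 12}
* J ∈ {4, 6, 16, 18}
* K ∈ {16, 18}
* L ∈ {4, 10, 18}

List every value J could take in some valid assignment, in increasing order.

The 8 variables draw from only 8 values {4, 6, 8, 10, 12, 14, 16, 18}, so each is used; only I can be 12, hence I = 12.
G and H between them cover only {14, 18} — a naked pair. Remove those values from F, J, K, L.
K must be 16 (only option left). Eliminate 16 elsewhere: F, J.
No further eliminations apply; J can still be any of 4, 6.

4, 6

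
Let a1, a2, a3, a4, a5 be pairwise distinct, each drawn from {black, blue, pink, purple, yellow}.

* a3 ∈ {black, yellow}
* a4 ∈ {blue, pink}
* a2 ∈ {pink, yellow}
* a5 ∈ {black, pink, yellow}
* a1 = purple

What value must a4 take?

blue

a1 must be purple (only option left).
Among the 4 still-open variables, blue fits only a4 (and all 4 values in {black, blue, pink, yellow} must be used), so a4 = blue.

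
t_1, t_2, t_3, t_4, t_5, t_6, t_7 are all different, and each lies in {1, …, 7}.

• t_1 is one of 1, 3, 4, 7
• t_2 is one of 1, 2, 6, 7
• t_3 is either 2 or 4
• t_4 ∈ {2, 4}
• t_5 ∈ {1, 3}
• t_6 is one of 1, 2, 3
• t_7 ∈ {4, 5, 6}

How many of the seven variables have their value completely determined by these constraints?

The 7 variables draw from only 7 values {1, 2, 3, 4, 5, 6, 7}, so each is used; only t_7 can be 5, hence t_7 = 5.
The 6 still-open variables draw from only 6 values {1, 2, 3, 4, 6, 7}, so each is used; only t_2 can be 6, hence t_2 = 6.
Among the 5 still-open variables, 7 fits only t_1 (and all 5 values in {1, 2, 3, 4, 7} must be used), so t_1 = 7.
The 2 variables t_3 and t_4 are confined to {2, 4}, which locks those values in; drop them from t_6.
Determined: t_1=7, t_2=6, t_7=5. The other variables each still have more than one consistent value. That makes 3.

3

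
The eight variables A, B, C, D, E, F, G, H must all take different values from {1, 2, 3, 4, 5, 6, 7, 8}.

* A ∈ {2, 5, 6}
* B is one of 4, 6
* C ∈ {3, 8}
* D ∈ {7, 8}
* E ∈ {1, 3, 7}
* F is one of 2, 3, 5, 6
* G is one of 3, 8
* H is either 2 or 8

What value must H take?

2

The 8 variables together cover exactly {1, 2, 3, 4, 5, 6, 7, 8} — 8 values for 8 variables — and 1 appears only in E's list, so E = 1.
The 7 still-open variables together cover exactly {2, 3, 4, 5, 6, 7, 8} — 7 values for 7 variables — and 4 appears only in B's list, so B = 4.
The 6 still-open variables together cover exactly {2, 3, 5, 6, 7, 8} — 6 values for 6 variables — and 7 appears only in D's list, so D = 7.
C and G share exactly the 2 values {3, 8}; by pigeonhole those values go to them, so strike 3, 8 from F, H.
So H = 2.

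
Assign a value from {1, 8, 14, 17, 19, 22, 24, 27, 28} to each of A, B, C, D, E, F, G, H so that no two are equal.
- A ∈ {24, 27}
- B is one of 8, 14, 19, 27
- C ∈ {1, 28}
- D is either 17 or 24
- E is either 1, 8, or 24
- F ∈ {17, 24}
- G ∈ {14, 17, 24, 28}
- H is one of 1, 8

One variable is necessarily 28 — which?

C

The 8 variables draw from only 8 values {1, 8, 14, 17, 19, 24, 27, 28}, so each is used; only B can be 19, hence B = 19.
The 7 still-open variables together cover exactly {1, 8, 14, 17, 24, 27, 28} — 7 values for 7 variables — and 14 appears only in G's list, so G = 14.
The 6 still-open variables draw from only 6 values {1, 8, 17, 24, 27, 28}, so each is used; only A can be 27, hence A = 27.
Among the 5 still-open variables, 28 fits only C (and all 5 values in {1, 8, 17, 24, 28} must be used), so C = 28.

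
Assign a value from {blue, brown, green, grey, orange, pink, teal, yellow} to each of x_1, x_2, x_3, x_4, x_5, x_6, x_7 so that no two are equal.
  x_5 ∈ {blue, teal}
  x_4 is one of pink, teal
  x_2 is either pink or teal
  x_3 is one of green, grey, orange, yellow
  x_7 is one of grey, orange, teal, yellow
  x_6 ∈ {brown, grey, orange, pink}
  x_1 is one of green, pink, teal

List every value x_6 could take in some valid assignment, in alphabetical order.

x_2 and x_4 between them cover only {pink, teal} — a naked pair. Remove those values from x_1, x_5, x_6, x_7.
That leaves x_1 = green. So x_3 can't be green.
That leaves x_5 = blue.
No further eliminations apply; x_6 can still be any of brown, grey, orange.

brown, grey, orange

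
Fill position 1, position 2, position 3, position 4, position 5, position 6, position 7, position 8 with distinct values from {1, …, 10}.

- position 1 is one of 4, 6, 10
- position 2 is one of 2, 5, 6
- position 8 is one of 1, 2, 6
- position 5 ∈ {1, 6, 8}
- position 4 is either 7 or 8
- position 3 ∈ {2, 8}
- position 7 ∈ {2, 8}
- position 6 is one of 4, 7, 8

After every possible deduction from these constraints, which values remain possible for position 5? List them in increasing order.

1, 6

The 8 variables draw from only 8 values {1, 2, 4, 5, 6, 7, 8, 10}, so each is used; only position 2 can be 5, hence position 2 = 5.
The 7 still-open variables together cover exactly {1, 2, 4, 6, 7, 8, 10} — 7 values for 7 variables — and 10 appears only in position 1's list, so position 1 = 10.
The 6 still-open variables together cover exactly {1, 2, 4, 6, 7, 8} — 6 values for 6 variables — and 4 appears only in position 6's list, so position 6 = 4.
The 5 still-open variables together cover exactly {1, 2, 6, 7, 8} — 5 values for 5 variables — and 7 appears only in position 4's list, so position 4 = 7.
position 3 and position 7 share exactly the 2 values {2, 8}; by pigeonhole those values go to them, so strike 2, 8 from position 5, position 8.
No further eliminations apply; position 5 can still be any of 1, 6.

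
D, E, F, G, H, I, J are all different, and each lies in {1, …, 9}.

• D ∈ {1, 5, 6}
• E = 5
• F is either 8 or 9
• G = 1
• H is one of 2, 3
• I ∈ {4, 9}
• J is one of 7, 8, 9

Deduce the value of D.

6

E's domain is down to {5}, so E = 5. Strike 5 from D.
G must be 1 (only option left). So D can't be 1.
So D = 6.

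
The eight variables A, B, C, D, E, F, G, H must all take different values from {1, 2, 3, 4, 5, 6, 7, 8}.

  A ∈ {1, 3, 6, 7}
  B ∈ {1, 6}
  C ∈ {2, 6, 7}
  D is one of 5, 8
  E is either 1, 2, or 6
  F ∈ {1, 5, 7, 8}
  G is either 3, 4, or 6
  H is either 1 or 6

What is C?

The 8 variables draw from only 8 values {1, 2, 3, 4, 5, 6, 7, 8}, so each is used; only G can be 4, hence G = 4.
Among the 7 still-open variables, 3 fits only A (and all 7 values in {1, 2, 3, 5, 6, 7, 8} must be used), so A = 3.
The 2 variables B and H are confined to {1, 6}, which locks those values in; drop them from C, E, F.
That leaves E = 2. Eliminate 2 elsewhere: C.
So C = 7.

7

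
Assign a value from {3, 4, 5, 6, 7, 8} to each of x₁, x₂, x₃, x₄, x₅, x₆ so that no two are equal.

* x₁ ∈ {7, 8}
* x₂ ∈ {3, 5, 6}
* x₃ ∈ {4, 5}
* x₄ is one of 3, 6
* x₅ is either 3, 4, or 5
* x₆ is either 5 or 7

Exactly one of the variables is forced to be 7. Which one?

Among the 6 variables, 8 fits only x₁ (and all 6 values in {3, 4, 5, 6, 7, 8} must be used), so x₁ = 8.
The 5 still-open variables draw from only 5 values {3, 4, 5, 6, 7}, so each is used; only x₆ can be 7, hence x₆ = 7.

x₆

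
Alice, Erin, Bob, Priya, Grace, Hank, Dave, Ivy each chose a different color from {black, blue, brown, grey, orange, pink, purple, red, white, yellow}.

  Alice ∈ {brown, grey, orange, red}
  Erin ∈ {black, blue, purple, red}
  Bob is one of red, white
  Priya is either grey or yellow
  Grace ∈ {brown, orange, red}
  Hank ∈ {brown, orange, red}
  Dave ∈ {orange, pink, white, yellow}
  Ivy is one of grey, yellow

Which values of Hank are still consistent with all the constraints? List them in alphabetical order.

Priya and Ivy between them cover only {grey, yellow} — a naked pair. Remove those values from Alice, Dave.
Alice, Grace, Hank between them cover only {brown, orange, red} — a naked triple. Remove those values from Erin, Bob, Dave.
That leaves Bob = white. Strike white from Dave.
Dave's domain is down to {pink}, so Dave = pink.
No further eliminations apply; Hank can still be any of brown, orange, red.

brown, orange, red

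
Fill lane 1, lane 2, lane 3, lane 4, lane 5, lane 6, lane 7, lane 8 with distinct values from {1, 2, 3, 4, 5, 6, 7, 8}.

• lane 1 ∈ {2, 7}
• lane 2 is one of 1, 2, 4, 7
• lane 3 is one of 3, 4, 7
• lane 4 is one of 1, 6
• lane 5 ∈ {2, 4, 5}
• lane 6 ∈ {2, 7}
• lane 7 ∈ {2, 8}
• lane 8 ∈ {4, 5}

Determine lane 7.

8

The 8 variables draw from only 8 values {1, 2, 3, 4, 5, 6, 7, 8}, so each is used; only lane 3 can be 3, hence lane 3 = 3.
The 7 still-open variables draw from only 7 values {1, 2, 4, 5, 6, 7, 8}, so each is used; only lane 4 can be 6, hence lane 4 = 6.
The 6 still-open variables together cover exactly {1, 2, 4, 5, 7, 8} — 6 values for 6 variables — and 1 appears only in lane 2's list, so lane 2 = 1.
The 5 still-open variables together cover exactly {2, 4, 5, 7, 8} — 5 values for 5 variables — and 8 appears only in lane 7's list, so lane 7 = 8.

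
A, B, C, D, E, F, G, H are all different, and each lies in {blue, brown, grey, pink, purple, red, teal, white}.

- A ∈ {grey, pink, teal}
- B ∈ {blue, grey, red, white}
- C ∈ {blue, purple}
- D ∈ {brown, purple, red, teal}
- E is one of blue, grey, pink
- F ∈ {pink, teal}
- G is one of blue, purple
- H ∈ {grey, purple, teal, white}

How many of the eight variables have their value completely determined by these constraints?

3

Among the 8 variables, brown fits only D (and all 8 values in {blue, brown, grey, pink, purple, red, teal, white} must be used), so D = brown.
The 7 still-open variables draw from only 7 values {blue, grey, pink, purple, red, teal, white}, so each is used; only B can be red, hence B = red.
Among the 6 still-open variables, white fits only H (and all 6 values in {blue, grey, pink, purple, teal, white} must be used), so H = white.
The 2 variables C and G are confined to {blue, purple}, which locks those values in; drop them from E.
Determined: B=red, D=brown, H=white. The other variables each still have more than one consistent value. That makes 3.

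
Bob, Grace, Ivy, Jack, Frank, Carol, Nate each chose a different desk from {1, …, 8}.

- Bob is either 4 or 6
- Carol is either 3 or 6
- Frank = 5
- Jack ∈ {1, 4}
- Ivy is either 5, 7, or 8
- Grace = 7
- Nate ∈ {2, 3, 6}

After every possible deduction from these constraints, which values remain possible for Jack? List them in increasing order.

Grace has just one choice, so Grace = 7. Strike 7 from Ivy.
Frank's domain is down to {5}, so Frank = 5. Remove 5 from Ivy.
Ivy's domain is down to {8}, so Ivy = 8.
No further eliminations apply; Jack can still be any of 1, 4.

1, 4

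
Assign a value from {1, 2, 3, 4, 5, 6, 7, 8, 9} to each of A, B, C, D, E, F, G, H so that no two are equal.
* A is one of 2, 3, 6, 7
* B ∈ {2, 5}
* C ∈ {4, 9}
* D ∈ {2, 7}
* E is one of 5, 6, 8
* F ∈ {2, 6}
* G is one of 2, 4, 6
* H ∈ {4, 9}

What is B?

Among the 8 variables, 3 fits only A (and all 8 values in {2, 3, 4, 5, 6, 7, 8, 9} must be used), so A = 3.
The 7 still-open variables draw from only 7 values {2, 4, 5, 6, 7, 8, 9}, so each is used; only D can be 7, hence D = 7.
The 6 still-open variables together cover exactly {2, 4, 5, 6, 8, 9} — 6 values for 6 variables — and 8 appears only in E's list, so E = 8.
The 5 still-open variables draw from only 5 values {2, 4, 5, 6, 9}, so each is used; only B can be 5, hence B = 5.

5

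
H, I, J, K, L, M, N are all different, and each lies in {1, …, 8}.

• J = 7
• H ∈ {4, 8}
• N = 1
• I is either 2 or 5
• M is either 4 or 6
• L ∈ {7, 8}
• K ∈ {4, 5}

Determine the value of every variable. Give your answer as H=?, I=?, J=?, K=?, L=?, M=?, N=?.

H=4, I=2, J=7, K=5, L=8, M=6, N=1

J must be 7 (only option left). Strike 7 from L.
L has just one choice, so L = 8. Remove 8 from H.
N must be 1 (only option left).
H's domain is down to {4}, so H = 4. Strike 4 from K, M.
K must be 5 (only option left). So I can't be 5.
M has just one choice, so M = 6.
That leaves I = 2.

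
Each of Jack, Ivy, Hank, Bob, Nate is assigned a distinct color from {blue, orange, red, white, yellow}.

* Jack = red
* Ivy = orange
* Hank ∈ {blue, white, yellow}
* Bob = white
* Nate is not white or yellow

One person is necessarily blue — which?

Jack has just one choice, so Jack = red. Remove red from Nate.
Ivy has just one choice, so Ivy = orange. Strike orange from Nate.
So blue goes to Nate.

Nate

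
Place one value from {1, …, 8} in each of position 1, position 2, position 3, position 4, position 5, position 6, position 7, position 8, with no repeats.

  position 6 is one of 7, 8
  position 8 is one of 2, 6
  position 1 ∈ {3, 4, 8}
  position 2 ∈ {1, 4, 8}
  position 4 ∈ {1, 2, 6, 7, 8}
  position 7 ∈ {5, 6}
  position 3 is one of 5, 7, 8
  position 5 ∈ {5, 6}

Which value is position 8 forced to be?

2

Among the 8 variables, 3 fits only position 1 (and all 8 values in {1, 2, 3, 4, 5, 6, 7, 8} must be used), so position 1 = 3.
Among the 7 still-open variables, 4 fits only position 2 (and all 7 values in {1, 2, 4, 5, 6, 7, 8} must be used), so position 2 = 4.
Among the 6 still-open variables, 1 fits only position 4 (and all 6 values in {1, 2, 5, 6, 7, 8} must be used), so position 4 = 1.
The 5 still-open variables draw from only 5 values {2, 5, 6, 7, 8}, so each is used; only position 8 can be 2, hence position 8 = 2.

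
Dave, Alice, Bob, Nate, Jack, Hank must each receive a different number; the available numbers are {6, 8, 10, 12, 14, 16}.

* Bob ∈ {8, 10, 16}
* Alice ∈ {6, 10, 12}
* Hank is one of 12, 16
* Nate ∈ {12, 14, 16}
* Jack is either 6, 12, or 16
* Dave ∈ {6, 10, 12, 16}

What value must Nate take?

14

The 6 variables draw from only 6 values {6, 8, 10, 12, 14, 16}, so each is used; only Bob can be 8, hence Bob = 8.
The 5 still-open variables draw from only 5 values {6, 10, 12, 14, 16}, so each is used; only Nate can be 14, hence Nate = 14.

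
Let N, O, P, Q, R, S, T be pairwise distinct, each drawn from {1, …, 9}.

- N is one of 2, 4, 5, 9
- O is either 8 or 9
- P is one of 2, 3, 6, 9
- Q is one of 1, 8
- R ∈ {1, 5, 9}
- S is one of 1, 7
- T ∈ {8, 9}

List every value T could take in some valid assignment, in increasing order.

O and T share exactly the 2 values {8, 9}; by pigeonhole those values go to them, so strike 8, 9 from N, P, Q, R.
That leaves Q = 1. Remove 1 from R, S.
R's domain is down to {5}, so R = 5. Eliminate 5 elsewhere: N.
S's domain is down to {7}, so S = 7.
No further eliminations apply; T can still be any of 8, 9.

8, 9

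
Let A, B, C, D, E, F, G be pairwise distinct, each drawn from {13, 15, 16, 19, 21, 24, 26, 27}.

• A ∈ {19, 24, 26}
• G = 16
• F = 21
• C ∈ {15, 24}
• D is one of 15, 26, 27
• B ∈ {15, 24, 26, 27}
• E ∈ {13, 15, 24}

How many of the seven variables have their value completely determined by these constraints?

2

F's domain is down to {21}, so F = 21.
G must be 16 (only option left).
Determined: F=21, G=16. The other variables each still have more than one consistent value. That makes 2.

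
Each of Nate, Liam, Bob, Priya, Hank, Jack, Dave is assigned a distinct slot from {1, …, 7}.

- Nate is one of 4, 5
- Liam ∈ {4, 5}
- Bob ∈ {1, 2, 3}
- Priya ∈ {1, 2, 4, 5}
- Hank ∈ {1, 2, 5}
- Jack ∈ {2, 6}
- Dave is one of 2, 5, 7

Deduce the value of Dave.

The 7 variables together cover exactly {1, 2, 3, 4, 5, 6, 7} — 7 values for 7 variables — and 3 appears only in Bob's list, so Bob = 3.
Among the 6 still-open variables, 6 fits only Jack (and all 6 values in {1, 2, 4, 5, 6, 7} must be used), so Jack = 6.
Among the 5 still-open variables, 7 fits only Dave (and all 5 values in {1, 2, 4, 5, 7} must be used), so Dave = 7.

7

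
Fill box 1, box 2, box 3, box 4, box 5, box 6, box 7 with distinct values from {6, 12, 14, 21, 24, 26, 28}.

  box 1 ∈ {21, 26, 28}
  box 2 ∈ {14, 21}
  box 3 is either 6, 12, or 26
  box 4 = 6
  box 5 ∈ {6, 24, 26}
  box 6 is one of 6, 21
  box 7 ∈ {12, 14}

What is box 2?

14

box 4 must be 6 (only option left). Eliminate 6 elsewhere: box 3, box 5, box 6.
box 6 must be 21 (only option left). Eliminate 21 elsewhere: box 1, box 2.
So box 2 = 14.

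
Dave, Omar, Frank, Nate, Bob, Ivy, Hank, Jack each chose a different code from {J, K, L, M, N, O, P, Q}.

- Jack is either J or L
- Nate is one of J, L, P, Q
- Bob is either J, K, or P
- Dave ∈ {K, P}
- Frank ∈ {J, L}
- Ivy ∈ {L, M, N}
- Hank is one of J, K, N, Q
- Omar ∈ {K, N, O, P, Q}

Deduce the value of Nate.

Q

Among the 8 variables, M fits only Ivy (and all 8 values in {J, K, L, M, N, O, P, Q} must be used), so Ivy = M.
The 7 still-open variables draw from only 7 values {J, K, L, N, O, P, Q}, so each is used; only Omar can be O, hence Omar = O.
Among the 6 still-open variables, N fits only Hank (and all 6 values in {J, K, L, N, P, Q} must be used), so Hank = N.
The 5 still-open variables together cover exactly {J, K, L, P, Q} — 5 values for 5 variables — and Q appears only in Nate's list, so Nate = Q.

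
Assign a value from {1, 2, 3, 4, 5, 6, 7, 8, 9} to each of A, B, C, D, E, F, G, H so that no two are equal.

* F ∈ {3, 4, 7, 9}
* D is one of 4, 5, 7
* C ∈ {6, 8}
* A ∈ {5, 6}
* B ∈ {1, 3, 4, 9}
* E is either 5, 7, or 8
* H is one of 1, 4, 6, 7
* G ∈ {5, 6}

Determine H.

1

The 2 variables A and G are confined to {5, 6}, which locks those values in; drop them from C, D, E, H.
C must be 8 (only option left). Remove 8 from E.
E has just one choice, so E = 7. So D, F, H can't be 7.
D must be 4 (only option left). Strike 4 from B, F, H.
So H = 1.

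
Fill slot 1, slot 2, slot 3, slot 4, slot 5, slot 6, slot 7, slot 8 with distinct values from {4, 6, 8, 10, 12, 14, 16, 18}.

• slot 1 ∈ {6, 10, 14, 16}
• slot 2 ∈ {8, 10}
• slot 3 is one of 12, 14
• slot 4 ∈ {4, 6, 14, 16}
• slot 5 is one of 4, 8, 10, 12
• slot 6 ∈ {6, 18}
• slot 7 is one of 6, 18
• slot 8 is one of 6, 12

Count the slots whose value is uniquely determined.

2

slot 6 and slot 7 share exactly the 2 values {6, 18}; by pigeonhole those values go to them, so strike 6, 18 from slot 1, slot 4, slot 8.
slot 8 has just one choice, so slot 8 = 12. Strike 12 from slot 3, slot 5.
That leaves slot 3 = 14. So slot 1, slot 4 can't be 14.
Determined: slot 3=14, slot 8=12. The other slots each still have more than one consistent value. That makes 2.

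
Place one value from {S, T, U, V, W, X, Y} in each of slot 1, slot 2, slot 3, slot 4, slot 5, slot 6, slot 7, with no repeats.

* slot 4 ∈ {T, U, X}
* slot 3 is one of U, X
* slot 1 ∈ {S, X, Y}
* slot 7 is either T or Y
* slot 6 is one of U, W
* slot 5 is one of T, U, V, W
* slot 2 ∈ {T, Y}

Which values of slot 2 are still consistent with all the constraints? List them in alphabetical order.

The 7 variables draw from only 7 values {S, T, U, V, W, X, Y}, so each is used; only slot 1 can be S, hence slot 1 = S.
The 6 still-open variables together cover exactly {T, U, V, W, X, Y} — 6 values for 6 variables — and V appears only in slot 5's list, so slot 5 = V.
The 5 still-open variables draw from only 5 values {T, U, W, X, Y}, so each is used; only slot 6 can be W, hence slot 6 = W.
slot 2 and slot 7 between them cover only {T, Y} — a naked pair. Remove those values from slot 4.
No further eliminations apply; slot 2 can still be any of T, Y.

T, Y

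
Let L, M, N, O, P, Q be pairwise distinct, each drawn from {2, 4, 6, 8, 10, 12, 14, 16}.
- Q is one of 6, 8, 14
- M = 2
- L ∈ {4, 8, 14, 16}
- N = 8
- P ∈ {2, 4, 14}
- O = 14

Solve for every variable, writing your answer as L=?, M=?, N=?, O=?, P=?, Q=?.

M must be 2 (only option left). Remove 2 from P.
N has just one choice, so N = 8. Strike 8 from L, Q.
O's domain is down to {14}, so O = 14. So L, P, Q can't be 14.
P has just one choice, so P = 4. Remove 4 from L.
Q's domain is down to {6}, so Q = 6.
L's domain is down to {16}, so L = 16.

L=16, M=2, N=8, O=14, P=4, Q=6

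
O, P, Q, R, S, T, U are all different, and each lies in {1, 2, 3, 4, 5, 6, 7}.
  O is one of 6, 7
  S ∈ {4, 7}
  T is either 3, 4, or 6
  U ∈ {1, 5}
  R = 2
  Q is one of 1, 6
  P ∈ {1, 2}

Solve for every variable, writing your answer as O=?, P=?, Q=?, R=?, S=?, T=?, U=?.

O=7, P=1, Q=6, R=2, S=4, T=3, U=5

R's domain is down to {2}, so R = 2. Remove 2 from P.
P has just one choice, so P = 1. So Q, U can't be 1.
Q's domain is down to {6}, so Q = 6. Remove 6 from O, T.
That leaves U = 5.
O's domain is down to {7}, so O = 7. Remove 7 from S.
That leaves S = 4. Strike 4 from T.
T has just one choice, so T = 3.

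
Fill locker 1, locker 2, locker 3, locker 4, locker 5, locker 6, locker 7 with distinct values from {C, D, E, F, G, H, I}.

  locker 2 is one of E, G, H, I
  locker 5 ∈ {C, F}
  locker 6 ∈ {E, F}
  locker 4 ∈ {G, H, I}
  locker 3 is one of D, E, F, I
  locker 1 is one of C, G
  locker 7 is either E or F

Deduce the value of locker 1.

Among the 7 variables, D fits only locker 3 (and all 7 values in {C, D, E, F, G, H, I} must be used), so locker 3 = D.
The 2 variables locker 6 and locker 7 are confined to {E, F}, which locks those values in; drop them from locker 2, locker 5.
locker 5 has just one choice, so locker 5 = C. Eliminate C elsewhere: locker 1.
So locker 1 = G.

G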